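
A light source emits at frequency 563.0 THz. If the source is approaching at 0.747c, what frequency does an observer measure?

β = v/c = 0.747
(1+β)/(1-β) = 1.747/0.253 = 6.9051
Doppler factor = √(6.9051) = 2.6278
f_obs = 563.0 × 2.6278 = 1479 THz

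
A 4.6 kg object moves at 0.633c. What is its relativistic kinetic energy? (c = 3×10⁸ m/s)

γ = 1/√(1 - 0.633²) = 1.2917
γ - 1 = 0.2917
KE = (γ-1)mc² = 0.2917 × 4.6 × (3×10⁸)² = 1.208×10¹⁷ J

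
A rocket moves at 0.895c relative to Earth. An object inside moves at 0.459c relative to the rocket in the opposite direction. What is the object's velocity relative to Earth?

Object's velocity in rocket frame is u' = -0.459c
u = (u' + v)/(1 + u'v/c²) = (v - 0.459)/(1 - 0.459·v/c²)
Numerator: 0.895 - 0.459 = 0.436
Denominator: 1 - 0.410805 = 0.589195
u = 0.436/0.589195 = 0.7400c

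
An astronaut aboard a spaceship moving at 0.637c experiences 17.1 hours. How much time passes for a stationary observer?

Proper time Δt₀ = 17.1 hours
γ = 1/√(1 - 0.637²) = 1.297
Δt = γΔt₀ = 1.297 × 17.1 = 22.18 hours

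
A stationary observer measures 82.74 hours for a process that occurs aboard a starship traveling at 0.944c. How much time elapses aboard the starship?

Dilated time Δt = 82.74 hours
γ = 1/√(1 - 0.944²) = 3.031
Δt₀ = Δt/γ = 82.74/3.031 = 27.30 hours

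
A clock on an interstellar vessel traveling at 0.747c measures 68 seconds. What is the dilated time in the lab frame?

Proper time Δt₀ = 68 seconds
γ = 1/√(1 - 0.747²) = 1.504
Δt = γΔt₀ = 1.504 × 68 = 102.3 seconds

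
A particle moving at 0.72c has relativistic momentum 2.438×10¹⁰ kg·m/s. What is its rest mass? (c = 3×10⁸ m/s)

γ = 1/√(1 - 0.72²) = 1.441
v = 0.72 × 3×10⁸ = 2.160×10⁸ m/s
m = p/(γv) = 2.438×10¹⁰/(1.441 × 2.160×10⁸) = 78.33 kg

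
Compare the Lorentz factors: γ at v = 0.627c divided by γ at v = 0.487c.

γ₁ = 1/√(1 - 0.627²) = 1.284
γ₂ = 1/√(1 - 0.487²) = 1.145
γ₁/γ₂ = 1.284/1.145 = 1.121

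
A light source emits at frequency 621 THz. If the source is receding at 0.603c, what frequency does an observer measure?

β = v/c = 0.603
(1-β)/(1+β) = 0.397/1.603 = 0.247661
Doppler factor = √(0.247661) = 0.49766
f_obs = 621 × 0.49766 = 309.0 THz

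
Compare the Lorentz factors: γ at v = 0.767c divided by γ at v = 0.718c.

γ₁ = 1/√(1 - 0.767²) = 1.5585
γ₂ = 1/√(1 - 0.718²) = 1.4367
γ₁/γ₂ = 1.5585/1.4367 = 1.085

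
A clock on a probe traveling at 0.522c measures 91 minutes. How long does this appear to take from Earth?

Proper time Δt₀ = 91 minutes
γ = 1/√(1 - 0.522²) = 1.172
Δt = γΔt₀ = 1.172 × 91 = 106.7 minutes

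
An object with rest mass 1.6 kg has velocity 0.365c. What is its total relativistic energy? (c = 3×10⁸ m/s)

γ = 1/√(1 - 0.365²) = 1.074
mc² = 1.6 × (3×10⁸)² = 1.440×10¹⁷ J
E = γmc² = 1.074 × 1.440×10¹⁷ = 1.547×10¹⁷ J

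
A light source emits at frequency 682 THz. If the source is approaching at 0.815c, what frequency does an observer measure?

β = v/c = 0.815
(1+β)/(1-β) = 1.815/0.185 = 9.811
Doppler factor = √(9.811) = 3.132
f_obs = 682 × 3.132 = 2136 THz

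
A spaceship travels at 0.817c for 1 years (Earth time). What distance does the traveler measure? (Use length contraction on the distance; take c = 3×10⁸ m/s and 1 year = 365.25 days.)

Earth distance: d = v × t = 0.817c × 1 yr = 7.7348×10¹⁵ m
γ = 1.7342
d' = d/γ = 7.7348×10¹⁵/1.7342 = 4.460×10¹⁵ m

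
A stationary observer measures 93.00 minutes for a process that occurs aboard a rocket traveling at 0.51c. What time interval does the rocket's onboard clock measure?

Dilated time Δt = 93.00 minutes
γ = 1/√(1 - 0.51²) = 1.16255
Δt₀ = Δt/γ = 93.00/1.16255 = 80.00 minutes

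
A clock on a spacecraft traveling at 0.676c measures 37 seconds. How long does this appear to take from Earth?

Proper time Δt₀ = 37 seconds
γ = 1/√(1 - 0.676²) = 1.357
Δt = γΔt₀ = 1.357 × 37 = 50.21 seconds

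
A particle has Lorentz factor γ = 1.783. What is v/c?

From γ = 1/√(1 - v²/c²):
1/γ² = 1/1.783² = 0.3146
v²/c² = 1 - 0.3146 = 0.6854
v/c = √(0.6854) = 0.8279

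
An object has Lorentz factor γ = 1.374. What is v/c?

From γ = 1/√(1 - v²/c²):
1/γ² = 1/1.374² = 0.5297
v²/c² = 1 - 0.5297 = 0.4703
v/c = √(0.4703) = 0.6858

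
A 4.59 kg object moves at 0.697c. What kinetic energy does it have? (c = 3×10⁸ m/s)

γ = 1/√(1 - 0.697²) = 1.3946
γ - 1 = 0.3946
KE = (γ-1)mc² = 0.3946 × 4.59 × (3×10⁸)² = 1.630×10¹⁷ J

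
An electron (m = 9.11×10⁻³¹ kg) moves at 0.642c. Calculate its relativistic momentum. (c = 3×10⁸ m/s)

γ = 1/√(1 - 0.642²) = 1.304
v = 0.642 × 3×10⁸ = 1.926×10⁸ m/s
p = γmv = 1.304 × 9.11×10⁻³¹ × 1.926×10⁸ = 2.288×10⁻²² kg·m/s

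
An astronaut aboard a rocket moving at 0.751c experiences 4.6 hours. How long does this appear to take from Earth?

Proper time Δt₀ = 4.6 hours
γ = 1/√(1 - 0.751²) = 1.5145
Δt = γΔt₀ = 1.5145 × 4.6 = 6.967 hours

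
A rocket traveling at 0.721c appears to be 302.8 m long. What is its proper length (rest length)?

Contracted length L = 302.8 m
γ = 1/√(1 - 0.721²) = 1.4431
L₀ = γL = 1.4431 × 302.8 = 437.0 m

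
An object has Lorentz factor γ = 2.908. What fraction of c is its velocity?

From γ = 1/√(1 - v²/c²):
1/γ² = 1/2.908² = 0.1183
v²/c² = 1 - 0.1183 = 0.8817
v/c = √(0.8817) = 0.9390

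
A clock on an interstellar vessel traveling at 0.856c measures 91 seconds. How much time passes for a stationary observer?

Proper time Δt₀ = 91 seconds
γ = 1/√(1 - 0.856²) = 1.934
Δt = γΔt₀ = 1.934 × 91 = 176.0 seconds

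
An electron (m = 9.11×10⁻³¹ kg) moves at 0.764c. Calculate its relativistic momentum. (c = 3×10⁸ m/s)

γ = 1/√(1 - 0.764²) = 1.550
v = 0.764 × 3×10⁸ = 2.292×10⁸ m/s
p = γmv = 1.550 × 9.11×10⁻³¹ × 2.292×10⁸ = 3.236×10⁻²² kg·m/s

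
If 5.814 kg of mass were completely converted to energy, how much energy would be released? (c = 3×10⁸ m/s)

Using E = mc²:
c² = (3×10⁸)² = 9×10¹⁶ m²/s²
E = 5.814 × 9×10¹⁶ = 5.233×10¹⁷ J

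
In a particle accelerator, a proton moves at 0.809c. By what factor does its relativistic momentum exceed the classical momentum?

p_rel = γmv, p_class = mv
Ratio = γ = 1/√(1 - 0.809²)
= 1/√(0.345519) = 1.701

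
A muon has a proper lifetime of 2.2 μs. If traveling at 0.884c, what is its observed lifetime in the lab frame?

Proper lifetime τ₀ = 2.2 μs
γ = 1/√(1 - 0.884²) = 2.139
τ = γτ₀ = 2.139 × 2.2 μs = 4.706 μs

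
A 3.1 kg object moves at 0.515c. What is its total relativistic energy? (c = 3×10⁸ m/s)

γ = 1/√(1 - 0.515²) = 1.1666
mc² = 3.1 × (3×10⁸)² = 2.790×10¹⁷ J
E = γmc² = 1.1666 × 2.790×10¹⁷ = 3.255×10¹⁷ J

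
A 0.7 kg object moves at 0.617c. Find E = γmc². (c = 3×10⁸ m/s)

γ = 1/√(1 - 0.617²) = 1.2707
mc² = 0.7 × (3×10⁸)² = 6.300×10¹⁶ J
E = γmc² = 1.2707 × 6.300×10¹⁶ = 8.005×10¹⁶ J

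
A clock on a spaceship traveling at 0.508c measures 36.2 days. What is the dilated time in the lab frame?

Proper time Δt₀ = 36.2 days
γ = 1/√(1 - 0.508²) = 1.161
Δt = γΔt₀ = 1.161 × 36.2 = 42.03 days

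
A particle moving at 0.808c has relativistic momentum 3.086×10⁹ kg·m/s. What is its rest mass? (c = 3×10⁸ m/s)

γ = 1/√(1 - 0.808²) = 1.6973
v = 0.808 × 3×10⁸ = 2.424×10⁸ m/s
m = p/(γv) = 3.086×10⁹/(1.6973 × 2.424×10⁸) = 7.501 kg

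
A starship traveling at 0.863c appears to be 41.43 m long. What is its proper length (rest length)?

Contracted length L = 41.43 m
γ = 1/√(1 - 0.863²) = 1.9794
L₀ = γL = 1.9794 × 41.43 = 82.01 m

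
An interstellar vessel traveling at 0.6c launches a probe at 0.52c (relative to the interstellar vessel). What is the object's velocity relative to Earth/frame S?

u = (u' + v)/(1 + u'v/c²)
Numerator: 0.52 + 0.6 = 1.12
Denominator: 1 + 0.312 = 1.312
u = 1.12/1.312 = 0.8537c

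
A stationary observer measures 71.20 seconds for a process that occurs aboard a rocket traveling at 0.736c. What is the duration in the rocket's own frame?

Dilated time Δt = 71.20 seconds
γ = 1/√(1 - 0.736²) = 1.4771
Δt₀ = Δt/γ = 71.20/1.4771 = 48.20 seconds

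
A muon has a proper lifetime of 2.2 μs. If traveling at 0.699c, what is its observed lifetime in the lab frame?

Proper lifetime τ₀ = 2.2 μs
γ = 1/√(1 - 0.699²) = 1.398
τ = γτ₀ = 1.398 × 2.2 μs = 3.076 μs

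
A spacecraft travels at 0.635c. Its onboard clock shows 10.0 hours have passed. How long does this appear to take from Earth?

Proper time Δt₀ = 10.0 hours
γ = 1/√(1 - 0.635²) = 1.294
Δt = γΔt₀ = 1.294 × 10.0 = 12.94 hours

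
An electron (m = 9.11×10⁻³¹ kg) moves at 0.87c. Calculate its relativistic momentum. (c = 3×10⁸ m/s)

γ = 1/√(1 - 0.87²) = 2.028
v = 0.87 × 3×10⁸ = 2.610×10⁸ m/s
p = γmv = 2.028 × 9.11×10⁻³¹ × 2.610×10⁸ = 4.822×10⁻²² kg·m/s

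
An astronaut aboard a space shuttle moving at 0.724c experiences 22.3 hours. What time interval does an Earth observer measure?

Proper time Δt₀ = 22.3 hours
γ = 1/√(1 - 0.724²) = 1.4497
Δt = γΔt₀ = 1.4497 × 22.3 = 32.33 hours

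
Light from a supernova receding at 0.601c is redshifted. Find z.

β = 0.601
(1+β)/(1-β) = 1.601/0.399 = 4.013
√(4.013) = 2.003
z = 2.003 - 1 = 1.003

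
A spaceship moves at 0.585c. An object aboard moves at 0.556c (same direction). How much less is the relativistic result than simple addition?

Classical: u' + v = 0.556 + 0.585 = 1.141c
Relativistic: u = (0.556 + 0.585)/(1 + 0.32526) = 1.141/1.32526 = 0.8610c
Difference: 1.141 - 0.8610 = 0.2800c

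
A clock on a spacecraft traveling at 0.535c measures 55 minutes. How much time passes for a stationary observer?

Proper time Δt₀ = 55 minutes
γ = 1/√(1 - 0.535²) = 1.1836
Δt = γΔt₀ = 1.1836 × 55 = 65.10 minutes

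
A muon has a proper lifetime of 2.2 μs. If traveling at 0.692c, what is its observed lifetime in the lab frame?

Proper lifetime τ₀ = 2.2 μs
γ = 1/√(1 - 0.692²) = 1.38524
τ = γτ₀ = 1.38524 × 2.2 μs = 3.048 μs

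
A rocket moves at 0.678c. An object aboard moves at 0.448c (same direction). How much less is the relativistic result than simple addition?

Classical: u' + v = 0.448 + 0.678 = 1.126c
Relativistic: u = (0.448 + 0.678)/(1 + 0.303744) = 1.126/1.303744 = 0.8637c
Difference: 1.126 - 0.8637 = 0.2623c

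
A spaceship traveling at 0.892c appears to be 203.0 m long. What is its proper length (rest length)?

Contracted length L = 203.0 m
γ = 1/√(1 - 0.892²) = 2.2122
L₀ = γL = 2.2122 × 203.0 = 449.1 m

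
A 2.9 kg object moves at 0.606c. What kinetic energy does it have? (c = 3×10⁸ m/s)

γ = 1/√(1 - 0.606²) = 1.25713
γ - 1 = 0.25713
KE = (γ-1)mc² = 0.25713 × 2.9 × (3×10⁸)² = 6.711×10¹⁶ J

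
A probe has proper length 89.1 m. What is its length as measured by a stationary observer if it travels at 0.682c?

Proper length L₀ = 89.1 m
γ = 1/√(1 - 0.682²) = 1.3673
L = L₀/γ = 89.1/1.3673 = 65.16 m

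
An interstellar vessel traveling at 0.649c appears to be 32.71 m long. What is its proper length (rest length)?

Contracted length L = 32.71 m
γ = 1/√(1 - 0.649²) = 1.3144
L₀ = γL = 1.3144 × 32.71 = 42.99 m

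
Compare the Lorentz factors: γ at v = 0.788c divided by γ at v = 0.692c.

γ₁ = 1/√(1 - 0.788²) = 1.624
γ₂ = 1/√(1 - 0.692²) = 1.385
γ₁/γ₂ = 1.624/1.385 = 1.173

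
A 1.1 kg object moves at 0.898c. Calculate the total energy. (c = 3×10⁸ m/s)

γ = 1/√(1 - 0.898²) = 2.273
mc² = 1.1 × (3×10⁸)² = 9.900×10¹⁶ J
E = γmc² = 2.273 × 9.900×10¹⁶ = 2.250×10¹⁷ J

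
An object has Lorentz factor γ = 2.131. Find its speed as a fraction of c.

From γ = 1/√(1 - v²/c²):
1/γ² = 1/2.131² = 0.2202
v²/c² = 1 - 0.2202 = 0.7798
v/c = √(0.7798) = 0.8831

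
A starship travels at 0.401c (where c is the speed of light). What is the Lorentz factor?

v/c = 0.401, so (v/c)² = 0.160801
1 - (v/c)² = 0.839199
γ = 1/√(0.839199) = 1.092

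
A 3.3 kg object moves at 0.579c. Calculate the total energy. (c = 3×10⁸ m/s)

γ = 1/√(1 - 0.579²) = 1.2265
mc² = 3.3 × (3×10⁸)² = 2.970×10¹⁷ J
E = γmc² = 1.2265 × 2.970×10¹⁷ = 3.643×10¹⁷ J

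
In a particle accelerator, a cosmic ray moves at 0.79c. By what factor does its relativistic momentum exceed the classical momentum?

p_rel = γmv, p_class = mv
Ratio = γ = 1/√(1 - 0.79²)
= 1/√(0.3759) = 1.631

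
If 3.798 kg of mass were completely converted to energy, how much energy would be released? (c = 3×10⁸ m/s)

Using E = mc²:
c² = (3×10⁸)² = 9×10¹⁶ m²/s²
E = 3.798 × 9×10¹⁶ = 3.418×10¹⁷ J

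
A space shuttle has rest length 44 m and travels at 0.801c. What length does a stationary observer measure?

Proper length L₀ = 44 m
γ = 1/√(1 - 0.801²) = 1.6704
L = L₀/γ = 44/1.6704 = 26.34 m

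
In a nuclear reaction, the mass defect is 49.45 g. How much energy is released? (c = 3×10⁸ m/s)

Convert mass defect: Δm = 49.45 g = 0.04945 kg
E = Δm·c² = 0.04945 × (3×10⁸)²
= 0.04945 × 9×10¹⁶ = 4.451×10¹⁵ J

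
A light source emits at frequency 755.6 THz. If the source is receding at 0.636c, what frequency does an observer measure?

β = v/c = 0.636
(1-β)/(1+β) = 0.364/1.636 = 0.2225
Doppler factor = √(0.2225) = 0.4717
f_obs = 755.6 × 0.4717 = 356.4 THz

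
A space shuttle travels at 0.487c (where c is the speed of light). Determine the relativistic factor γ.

v/c = 0.487, so (v/c)² = 0.237169
1 - (v/c)² = 0.762831
γ = 1/√(0.762831) = 1.145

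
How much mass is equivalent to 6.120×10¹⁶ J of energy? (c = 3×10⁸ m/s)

From E = mc², we get m = E/c²
c² = (3×10⁸)² = 9×10¹⁶ m²/s²
m = 6.120×10¹⁶ / 9×10¹⁶ = 0.6800 kg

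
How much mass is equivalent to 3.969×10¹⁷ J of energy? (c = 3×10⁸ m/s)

From E = mc², we get m = E/c²
c² = (3×10⁸)² = 9×10¹⁶ m²/s²
m = 3.969×10¹⁷ / 9×10¹⁶ = 4.410 kg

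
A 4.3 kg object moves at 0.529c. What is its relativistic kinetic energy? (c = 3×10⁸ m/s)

γ = 1/√(1 - 0.529²) = 1.17838
γ - 1 = 0.17838
KE = (γ-1)mc² = 0.17838 × 4.3 × (3×10⁸)² = 6.903×10¹⁶ J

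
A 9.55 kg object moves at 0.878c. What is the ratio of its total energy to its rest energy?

E = γmc², E₀ = mc²
E/E₀ = γ = 1/√(1 - 0.878²) = 2.089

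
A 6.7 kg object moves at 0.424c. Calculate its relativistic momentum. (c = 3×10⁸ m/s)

γ = 1/√(1 - 0.424²) = 1.1042
v = 0.424 × 3×10⁸ = 1.272×10⁸ m/s
p = γmv = 1.1042 × 6.7 × 1.272×10⁸ = 9.410×10⁸ kg·m/s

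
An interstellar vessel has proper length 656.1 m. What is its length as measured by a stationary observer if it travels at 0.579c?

Proper length L₀ = 656.1 m
γ = 1/√(1 - 0.579²) = 1.2265
L = L₀/γ = 656.1/1.2265 = 534.9 m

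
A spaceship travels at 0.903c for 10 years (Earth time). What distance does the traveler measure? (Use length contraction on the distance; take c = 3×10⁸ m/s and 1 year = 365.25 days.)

Earth distance: d = v × t = 0.903c × 10 yr = 8.5490×10¹⁶ m
γ = 2.3275
d' = d/γ = 8.5490×10¹⁶/2.3275 = 3.673×10¹⁶ m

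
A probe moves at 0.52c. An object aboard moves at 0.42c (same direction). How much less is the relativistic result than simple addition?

Classical: u' + v = 0.42 + 0.52 = 0.94c
Relativistic: u = (0.42 + 0.52)/(1 + 0.2184) = 0.94/1.2184 = 0.7715c
Difference: 0.94 - 0.7715 = 0.1685c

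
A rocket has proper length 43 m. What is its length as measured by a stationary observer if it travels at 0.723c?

Proper length L₀ = 43 m
γ = 1/√(1 - 0.723²) = 1.4475
L = L₀/γ = 43/1.4475 = 29.71 m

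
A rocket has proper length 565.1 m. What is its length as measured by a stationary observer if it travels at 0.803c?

Proper length L₀ = 565.1 m
γ = 1/√(1 - 0.803²) = 1.678
L = L₀/γ = 565.1/1.678 = 336.8 m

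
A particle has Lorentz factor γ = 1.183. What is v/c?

From γ = 1/√(1 - v²/c²):
1/γ² = 1/1.183² = 0.7145
v²/c² = 1 - 0.7145 = 0.2855
v/c = √(0.2855) = 0.5343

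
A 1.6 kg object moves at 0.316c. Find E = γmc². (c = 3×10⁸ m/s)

γ = 1/√(1 - 0.316²) = 1.054
mc² = 1.6 × (3×10⁸)² = 1.440×10¹⁷ J
E = γmc² = 1.054 × 1.440×10¹⁷ = 1.518×10¹⁷ J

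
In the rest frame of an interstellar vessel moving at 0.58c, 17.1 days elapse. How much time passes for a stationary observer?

Proper time Δt₀ = 17.1 days
γ = 1/√(1 - 0.58²) = 1.2276
Δt = γΔt₀ = 1.2276 × 17.1 = 20.99 days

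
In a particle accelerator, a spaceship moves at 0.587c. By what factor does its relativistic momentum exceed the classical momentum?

p_rel = γmv, p_class = mv
Ratio = γ = 1/√(1 - 0.587²)
= 1/√(0.655431) = 1.235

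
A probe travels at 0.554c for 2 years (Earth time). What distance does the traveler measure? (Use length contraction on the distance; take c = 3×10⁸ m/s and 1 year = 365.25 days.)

Earth distance: d = v × t = 0.554c × 2 yr = 1.0490×10¹⁶ m
γ = 1.2012
d' = d/γ = 1.0490×10¹⁶/1.2012 = 8.733×10¹⁵ m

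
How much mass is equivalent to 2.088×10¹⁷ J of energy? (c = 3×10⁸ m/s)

From E = mc², we get m = E/c²
c² = (3×10⁸)² = 9×10¹⁶ m²/s²
m = 2.088×10¹⁷ / 9×10¹⁶ = 2.320 kg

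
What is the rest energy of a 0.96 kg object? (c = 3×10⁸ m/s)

c² = (3×10⁸)² = 9.000×10¹⁶ m²/s²
E₀ = mc² = 0.96 × 9.000×10¹⁶ = 8.640×10¹⁶ J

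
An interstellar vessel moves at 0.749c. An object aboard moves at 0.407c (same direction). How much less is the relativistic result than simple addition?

Classical: u' + v = 0.407 + 0.749 = 1.156c
Relativistic: u = (0.407 + 0.749)/(1 + 0.304843) = 1.156/1.304843 = 0.8859c
Difference: 1.156 - 0.8859 = 0.2701c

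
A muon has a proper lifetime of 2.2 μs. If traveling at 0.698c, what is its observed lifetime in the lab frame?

Proper lifetime τ₀ = 2.2 μs
γ = 1/√(1 - 0.698²) = 1.3965
τ = γτ₀ = 1.3965 × 2.2 μs = 3.072 μs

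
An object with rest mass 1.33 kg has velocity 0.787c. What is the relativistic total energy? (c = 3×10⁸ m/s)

γ = 1/√(1 - 0.787²) = 1.621
mc² = 1.33 × (3×10⁸)² = 1.197×10¹⁷ J
E = γmc² = 1.621 × 1.197×10¹⁷ = 1.940×10¹⁷ J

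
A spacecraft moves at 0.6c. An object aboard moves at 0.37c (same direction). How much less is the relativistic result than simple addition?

Classical: u' + v = 0.37 + 0.6 = 0.97c
Relativistic: u = (0.37 + 0.6)/(1 + 0.222) = 0.97/1.222 = 0.7938c
Difference: 0.97 - 0.7938 = 0.1762c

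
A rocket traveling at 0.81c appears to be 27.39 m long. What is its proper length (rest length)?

Contracted length L = 27.39 m
γ = 1/√(1 - 0.81²) = 1.7052
L₀ = γL = 1.7052 × 27.39 = 46.71 m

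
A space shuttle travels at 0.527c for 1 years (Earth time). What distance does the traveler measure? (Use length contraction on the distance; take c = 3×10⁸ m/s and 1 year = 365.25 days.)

Earth distance: d = v × t = 0.527c × 1 yr = 4.9893×10¹⁵ m
γ = 1.1767
d' = d/γ = 4.9893×10¹⁵/1.1767 = 4.240×10¹⁵ m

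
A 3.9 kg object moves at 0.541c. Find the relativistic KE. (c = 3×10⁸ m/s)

γ = 1/√(1 - 0.541²) = 1.18903
γ - 1 = 0.18903
KE = (γ-1)mc² = 0.18903 × 3.9 × (3×10⁸)² = 6.635×10¹⁶ J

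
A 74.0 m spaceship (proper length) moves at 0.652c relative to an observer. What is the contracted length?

Proper length L₀ = 74.0 m
γ = 1/√(1 - 0.652²) = 1.3189
L = L₀/γ = 74.0/1.3189 = 56.11 m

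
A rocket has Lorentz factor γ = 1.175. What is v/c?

From γ = 1/√(1 - v²/c²):
1/γ² = 1/1.175² = 0.7243
v²/c² = 1 - 0.7243 = 0.2757
v/c = √(0.2757) = 0.5251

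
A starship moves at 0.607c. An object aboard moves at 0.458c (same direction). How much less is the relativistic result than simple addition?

Classical: u' + v = 0.458 + 0.607 = 1.065c
Relativistic: u = (0.458 + 0.607)/(1 + 0.278006) = 1.065/1.278006 = 0.8333c
Difference: 1.065 - 0.8333 = 0.2317c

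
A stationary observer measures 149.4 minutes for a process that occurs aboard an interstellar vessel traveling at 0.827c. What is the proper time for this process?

Dilated time Δt = 149.4 minutes
γ = 1/√(1 - 0.827²) = 1.7787
Δt₀ = Δt/γ = 149.4/1.7787 = 83.99 minutes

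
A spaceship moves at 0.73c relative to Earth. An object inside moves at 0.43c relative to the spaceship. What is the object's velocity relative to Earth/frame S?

u = (u' + v)/(1 + u'v/c²)
Numerator: 0.43 + 0.73 = 1.16
Denominator: 1 + 0.3139 = 1.3139
u = 1.16/1.3139 = 0.8829c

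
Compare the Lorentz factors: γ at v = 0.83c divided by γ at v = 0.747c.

γ₁ = 1/√(1 - 0.83²) = 1.793
γ₂ = 1/√(1 - 0.747²) = 1.504
γ₁/γ₂ = 1.793/1.504 = 1.192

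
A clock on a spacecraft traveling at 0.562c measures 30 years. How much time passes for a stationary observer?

Proper time Δt₀ = 30 years
γ = 1/√(1 - 0.562²) = 1.209
Δt = γΔt₀ = 1.209 × 30 = 36.27 years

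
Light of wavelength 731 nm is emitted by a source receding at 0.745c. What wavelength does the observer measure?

β = 0.745
Wavelength Doppler factor = √(1.745/0.255) = √(6.843) = 2.616
λ_obs = 731 × 2.616 = 1912 nm (redshift)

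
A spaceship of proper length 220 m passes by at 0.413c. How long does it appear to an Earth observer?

Proper length L₀ = 220 m
γ = 1/√(1 - 0.413²) = 1.098
L = L₀/γ = 220/1.098 = 200.4 m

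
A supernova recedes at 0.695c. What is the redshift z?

β = 0.695
(1+β)/(1-β) = 1.695/0.305 = 5.557
√(5.557) = 2.357
z = 2.357 - 1 = 1.357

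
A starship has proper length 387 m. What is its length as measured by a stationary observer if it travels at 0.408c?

Proper length L₀ = 387 m
γ = 1/√(1 - 0.408²) = 1.0953
L = L₀/γ = 387/1.0953 = 353.3 m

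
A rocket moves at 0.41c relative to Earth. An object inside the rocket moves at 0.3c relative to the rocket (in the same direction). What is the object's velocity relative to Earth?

u = (u' + v)/(1 + u'v/c²)
Numerator: 0.3 + 0.41 = 0.71
Denominator: 1 + 0.123 = 1.123
u = 0.71/1.123 = 0.6322c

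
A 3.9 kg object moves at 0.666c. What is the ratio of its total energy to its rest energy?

E = γmc², E₀ = mc²
E/E₀ = γ = 1/√(1 - 0.666²) = 1.341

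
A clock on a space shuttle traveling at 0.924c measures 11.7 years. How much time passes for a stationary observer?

Proper time Δt₀ = 11.7 years
γ = 1/√(1 - 0.924²) = 2.615
Δt = γΔt₀ = 2.615 × 11.7 = 30.60 years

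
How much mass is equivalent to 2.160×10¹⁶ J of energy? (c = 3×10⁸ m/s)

From E = mc², we get m = E/c²
c² = (3×10⁸)² = 9×10¹⁶ m²/s²
m = 2.160×10¹⁶ / 9×10¹⁶ = 0.2400 kg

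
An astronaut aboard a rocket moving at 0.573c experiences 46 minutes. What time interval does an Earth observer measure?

Proper time Δt₀ = 46 minutes
γ = 1/√(1 - 0.573²) = 1.2202
Δt = γΔt₀ = 1.2202 × 46 = 56.13 minutes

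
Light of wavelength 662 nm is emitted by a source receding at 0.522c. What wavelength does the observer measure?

β = 0.522
Wavelength Doppler factor = √(1.522/0.478) = √(3.184) = 1.784
λ_obs = 662 × 1.784 = 1181 nm (redshift)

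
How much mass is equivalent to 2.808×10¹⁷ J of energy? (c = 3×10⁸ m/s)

From E = mc², we get m = E/c²
c² = (3×10⁸)² = 9×10¹⁶ m²/s²
m = 2.808×10¹⁷ / 9×10¹⁶ = 3.120 kg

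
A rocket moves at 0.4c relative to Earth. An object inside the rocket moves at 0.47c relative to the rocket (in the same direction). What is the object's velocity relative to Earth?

u = (u' + v)/(1 + u'v/c²)
Numerator: 0.47 + 0.4 = 0.87
Denominator: 1 + 0.188 = 1.188
u = 0.87/1.188 = 0.7323c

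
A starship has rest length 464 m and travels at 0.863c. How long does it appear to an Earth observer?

Proper length L₀ = 464 m
γ = 1/√(1 - 0.863²) = 1.9794
L = L₀/γ = 464/1.9794 = 234.4 m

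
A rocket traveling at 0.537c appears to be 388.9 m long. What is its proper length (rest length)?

Contracted length L = 388.9 m
γ = 1/√(1 - 0.537²) = 1.1854
L₀ = γL = 1.1854 × 388.9 = 461.0 m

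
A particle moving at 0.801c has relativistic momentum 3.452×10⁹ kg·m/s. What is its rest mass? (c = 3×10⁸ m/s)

γ = 1/√(1 - 0.801²) = 1.6704
v = 0.801 × 3×10⁸ = 2.403×10⁸ m/s
m = p/(γv) = 3.452×10⁹/(1.6704 × 2.403×10⁸) = 8.600 kg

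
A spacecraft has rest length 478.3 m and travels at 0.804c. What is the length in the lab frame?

Proper length L₀ = 478.3 m
γ = 1/√(1 - 0.804²) = 1.682
L = L₀/γ = 478.3/1.682 = 284.4 m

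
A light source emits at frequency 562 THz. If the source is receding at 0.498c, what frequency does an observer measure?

β = v/c = 0.498
(1-β)/(1+β) = 0.502/1.498 = 0.3351
Doppler factor = √(0.3351) = 0.5789
f_obs = 562 × 0.5789 = 325.3 THz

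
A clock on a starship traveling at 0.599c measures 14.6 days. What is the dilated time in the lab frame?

Proper time Δt₀ = 14.6 days
γ = 1/√(1 - 0.599²) = 1.2488
Δt = γΔt₀ = 1.2488 × 14.6 = 18.23 days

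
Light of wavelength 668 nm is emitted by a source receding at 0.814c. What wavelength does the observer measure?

β = 0.814
Wavelength Doppler factor = √(1.814/0.186) = √(9.753) = 3.123
λ_obs = 668 × 3.123 = 2086 nm (redshift)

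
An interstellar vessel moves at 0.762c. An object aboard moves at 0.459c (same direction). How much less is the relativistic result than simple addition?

Classical: u' + v = 0.459 + 0.762 = 1.221c
Relativistic: u = (0.459 + 0.762)/(1 + 0.349758) = 1.221/1.349758 = 0.9046c
Difference: 1.221 - 0.9046 = 0.3164c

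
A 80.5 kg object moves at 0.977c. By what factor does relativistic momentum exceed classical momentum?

p_rel = γmv, p_class = mv
Ratio = γ = 1/√(1 - 0.977²) = 4.690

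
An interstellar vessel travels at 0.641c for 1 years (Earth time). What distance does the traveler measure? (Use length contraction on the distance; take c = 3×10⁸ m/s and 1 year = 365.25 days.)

Earth distance: d = v × t = 0.641c × 1 yr = 6.069×10¹⁵ m
γ = 1.303
d' = d/γ = 6.069×10¹⁵/1.303 = 4.658×10¹⁵ m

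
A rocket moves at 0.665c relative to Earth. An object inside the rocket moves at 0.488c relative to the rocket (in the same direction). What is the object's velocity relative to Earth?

u = (u' + v)/(1 + u'v/c²)
Numerator: 0.488 + 0.665 = 1.153
Denominator: 1 + 0.32452 = 1.32452
u = 1.153/1.32452 = 0.8705c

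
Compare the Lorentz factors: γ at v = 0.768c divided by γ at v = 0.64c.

γ₁ = 1/√(1 - 0.768²) = 1.561
γ₂ = 1/√(1 - 0.64²) = 1.301
γ₁/γ₂ = 1.561/1.301 = 1.200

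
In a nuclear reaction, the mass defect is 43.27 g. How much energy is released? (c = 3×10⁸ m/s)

Convert mass defect: Δm = 43.27 g = 0.04327 kg
E = Δm·c² = 0.04327 × (3×10⁸)²
= 0.04327 × 9×10¹⁶ = 3.894×10¹⁵ J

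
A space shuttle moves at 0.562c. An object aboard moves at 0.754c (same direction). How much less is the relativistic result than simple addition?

Classical: u' + v = 0.754 + 0.562 = 1.316c
Relativistic: u = (0.754 + 0.562)/(1 + 0.423748) = 1.316/1.423748 = 0.9243c
Difference: 1.316 - 0.9243 = 0.3917c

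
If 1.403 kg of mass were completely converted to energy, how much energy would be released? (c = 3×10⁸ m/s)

Using E = mc²:
c² = (3×10⁸)² = 9×10¹⁶ m²/s²
E = 1.403 × 9×10¹⁶ = 1.263×10¹⁷ J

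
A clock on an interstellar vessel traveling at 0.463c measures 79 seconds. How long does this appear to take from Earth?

Proper time Δt₀ = 79 seconds
γ = 1/√(1 - 0.463²) = 1.1282
Δt = γΔt₀ = 1.1282 × 79 = 89.13 seconds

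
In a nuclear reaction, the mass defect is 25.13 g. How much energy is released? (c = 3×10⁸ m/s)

Convert mass defect: Δm = 25.13 g = 0.02513 kg
E = Δm·c² = 0.02513 × (3×10⁸)²
= 0.02513 × 9×10¹⁶ = 2.262×10¹⁵ J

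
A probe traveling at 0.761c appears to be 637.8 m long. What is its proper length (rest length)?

Contracted length L = 637.8 m
γ = 1/√(1 - 0.761²) = 1.5414
L₀ = γL = 1.5414 × 637.8 = 983.1 m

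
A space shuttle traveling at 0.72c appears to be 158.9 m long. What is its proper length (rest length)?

Contracted length L = 158.9 m
γ = 1/√(1 - 0.72²) = 1.441
L₀ = γL = 1.441 × 158.9 = 229.0 m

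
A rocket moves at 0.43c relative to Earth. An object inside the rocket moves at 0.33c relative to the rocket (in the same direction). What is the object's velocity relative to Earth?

u = (u' + v)/(1 + u'v/c²)
Numerator: 0.33 + 0.43 = 0.76
Denominator: 1 + 0.1419 = 1.1419
u = 0.76/1.1419 = 0.6656c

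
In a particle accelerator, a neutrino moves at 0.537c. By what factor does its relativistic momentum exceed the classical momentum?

p_rel = γmv, p_class = mv
Ratio = γ = 1/√(1 - 0.537²)
= 1/√(0.711631) = 1.185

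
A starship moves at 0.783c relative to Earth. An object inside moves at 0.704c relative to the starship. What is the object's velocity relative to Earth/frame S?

u = (u' + v)/(1 + u'v/c²)
Numerator: 0.704 + 0.783 = 1.487
Denominator: 1 + 0.551232 = 1.551232
u = 1.487/1.551232 = 0.9586c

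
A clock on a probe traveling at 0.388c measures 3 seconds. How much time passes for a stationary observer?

Proper time Δt₀ = 3 seconds
γ = 1/√(1 - 0.388²) = 1.085
Δt = γΔt₀ = 1.085 × 3 = 3.255 seconds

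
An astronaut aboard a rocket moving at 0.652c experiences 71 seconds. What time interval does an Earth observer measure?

Proper time Δt₀ = 71 seconds
γ = 1/√(1 - 0.652²) = 1.3189
Δt = γΔt₀ = 1.3189 × 71 = 93.64 seconds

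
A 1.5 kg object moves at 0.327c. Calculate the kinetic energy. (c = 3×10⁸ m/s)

γ = 1/√(1 - 0.327²) = 1.05817
γ - 1 = 0.05817
KE = (γ-1)mc² = 0.05817 × 1.5 × (3×10⁸)² = 7.853×10¹⁵ J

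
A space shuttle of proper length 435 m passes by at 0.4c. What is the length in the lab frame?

Proper length L₀ = 435 m
γ = 1/√(1 - 0.4²) = 1.091
L = L₀/γ = 435/1.091 = 398.7 m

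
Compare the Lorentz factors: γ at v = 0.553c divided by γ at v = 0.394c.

γ₁ = 1/√(1 - 0.553²) = 1.200
γ₂ = 1/√(1 - 0.394²) = 1.088
γ₁/γ₂ = 1.200/1.088 = 1.103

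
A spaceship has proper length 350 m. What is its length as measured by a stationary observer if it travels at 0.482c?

Proper length L₀ = 350 m
γ = 1/√(1 - 0.482²) = 1.141
L = L₀/γ = 350/1.141 = 306.7 m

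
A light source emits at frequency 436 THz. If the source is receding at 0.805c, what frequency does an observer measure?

β = v/c = 0.805
(1-β)/(1+β) = 0.195/1.805 = 0.10803
Doppler factor = √(0.10803) = 0.3287
f_obs = 436 × 0.3287 = 143.3 THz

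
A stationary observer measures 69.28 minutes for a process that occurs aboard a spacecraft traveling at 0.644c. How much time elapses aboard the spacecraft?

Dilated time Δt = 69.28 minutes
γ = 1/√(1 - 0.644²) = 1.3071
Δt₀ = Δt/γ = 69.28/1.3071 = 53.00 minutes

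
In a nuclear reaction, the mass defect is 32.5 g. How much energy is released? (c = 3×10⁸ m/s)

Convert mass defect: Δm = 32.5 g = 0.0325 kg
E = Δm·c² = 0.0325 × (3×10⁸)²
= 0.0325 × 9×10¹⁶ = 2.925×10¹⁵ J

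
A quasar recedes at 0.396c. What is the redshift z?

β = 0.396
(1+β)/(1-β) = 1.396/0.604 = 2.3113
√(2.3113) = 1.5203
z = 1.5203 - 1 = 0.5203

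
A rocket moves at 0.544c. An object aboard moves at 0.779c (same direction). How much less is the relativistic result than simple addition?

Classical: u' + v = 0.779 + 0.544 = 1.323c
Relativistic: u = (0.779 + 0.544)/(1 + 0.423776) = 1.323/1.423776 = 0.9292c
Difference: 1.323 - 0.9292 = 0.3938c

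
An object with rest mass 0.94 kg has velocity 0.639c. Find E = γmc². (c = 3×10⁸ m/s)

γ = 1/√(1 - 0.639²) = 1.300
mc² = 0.94 × (3×10⁸)² = 8.460×10¹⁶ J
E = γmc² = 1.300 × 8.460×10¹⁶ = 1.100×10¹⁷ J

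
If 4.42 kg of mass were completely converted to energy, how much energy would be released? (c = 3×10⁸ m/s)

Using E = mc²:
c² = (3×10⁸)² = 9×10¹⁶ m²/s²
E = 4.42 × 9×10¹⁶ = 3.978×10¹⁷ J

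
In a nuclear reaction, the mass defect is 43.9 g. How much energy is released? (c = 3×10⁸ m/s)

Convert mass defect: Δm = 43.9 g = 0.0439 kg
E = Δm·c² = 0.0439 × (3×10⁸)²
= 0.0439 × 9×10¹⁶ = 3.951×10¹⁵ J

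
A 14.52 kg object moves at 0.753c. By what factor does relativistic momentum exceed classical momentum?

p_rel = γmv, p_class = mv
Ratio = γ = 1/√(1 - 0.753²) = 1.520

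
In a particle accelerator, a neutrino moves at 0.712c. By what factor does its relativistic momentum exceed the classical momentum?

p_rel = γmv, p_class = mv
Ratio = γ = 1/√(1 - 0.712²)
= 1/√(0.493056) = 1.424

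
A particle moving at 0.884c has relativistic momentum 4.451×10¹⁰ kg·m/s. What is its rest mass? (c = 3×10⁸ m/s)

γ = 1/√(1 - 0.884²) = 2.139
v = 0.884 × 3×10⁸ = 2.652×10⁸ m/s
m = p/(γv) = 4.451×10¹⁰/(2.139 × 2.652×10⁸) = 78.46 kg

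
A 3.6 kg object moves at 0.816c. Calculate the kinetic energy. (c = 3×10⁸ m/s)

γ = 1/√(1 - 0.816²) = 1.7299
γ - 1 = 0.7299
KE = (γ-1)mc² = 0.7299 × 3.6 × (3×10⁸)² = 2.365×10¹⁷ J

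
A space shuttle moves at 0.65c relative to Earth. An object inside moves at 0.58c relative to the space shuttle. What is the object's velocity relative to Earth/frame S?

u = (u' + v)/(1 + u'v/c²)
Numerator: 0.58 + 0.65 = 1.23
Denominator: 1 + 0.377 = 1.377
u = 1.23/1.377 = 0.8932c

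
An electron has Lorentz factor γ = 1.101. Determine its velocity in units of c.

From γ = 1/√(1 - v²/c²):
1/γ² = 1/1.101² = 0.8249
v²/c² = 1 - 0.8249 = 0.1751
v/c = √(0.1751) = 0.4184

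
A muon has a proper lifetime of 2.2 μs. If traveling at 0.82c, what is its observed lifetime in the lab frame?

Proper lifetime τ₀ = 2.2 μs
γ = 1/√(1 - 0.82²) = 1.7471
τ = γτ₀ = 1.7471 × 2.2 μs = 3.844 μs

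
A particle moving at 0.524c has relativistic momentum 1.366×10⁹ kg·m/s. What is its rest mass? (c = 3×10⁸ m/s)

γ = 1/√(1 - 0.524²) = 1.1741
v = 0.524 × 3×10⁸ = 1.572×10⁸ m/s
m = p/(γv) = 1.366×10⁹/(1.1741 × 1.572×10⁸) = 7.401 kg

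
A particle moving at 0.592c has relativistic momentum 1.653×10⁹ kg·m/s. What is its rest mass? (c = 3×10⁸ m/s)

γ = 1/√(1 - 0.592²) = 1.2408
v = 0.592 × 3×10⁸ = 1.776×10⁸ m/s
m = p/(γv) = 1.653×10⁹/(1.2408 × 1.776×10⁸) = 7.501 kg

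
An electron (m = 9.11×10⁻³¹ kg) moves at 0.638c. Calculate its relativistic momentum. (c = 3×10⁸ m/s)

γ = 1/√(1 - 0.638²) = 1.2986
v = 0.638 × 3×10⁸ = 1.914×10⁸ m/s
p = γmv = 1.2986 × 9.11×10⁻³¹ × 1.914×10⁸ = 2.264×10⁻²² kg·m/s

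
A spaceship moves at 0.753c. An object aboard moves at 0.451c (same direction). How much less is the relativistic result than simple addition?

Classical: u' + v = 0.451 + 0.753 = 1.204c
Relativistic: u = (0.451 + 0.753)/(1 + 0.339603) = 1.204/1.339603 = 0.8988c
Difference: 1.204 - 0.8988 = 0.3052c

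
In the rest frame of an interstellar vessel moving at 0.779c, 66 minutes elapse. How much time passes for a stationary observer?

Proper time Δt₀ = 66 minutes
γ = 1/√(1 - 0.779²) = 1.595
Δt = γΔt₀ = 1.595 × 66 = 105.3 minutes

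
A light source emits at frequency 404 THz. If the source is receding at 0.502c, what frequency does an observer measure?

β = v/c = 0.502
(1-β)/(1+β) = 0.498/1.502 = 0.3316
Doppler factor = √(0.3316) = 0.5758
f_obs = 404 × 0.5758 = 232.6 THz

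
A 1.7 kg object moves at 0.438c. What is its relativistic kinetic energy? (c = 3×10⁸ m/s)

γ = 1/√(1 - 0.438²) = 1.11238
γ - 1 = 0.11238
KE = (γ-1)mc² = 0.11238 × 1.7 × (3×10⁸)² = 1.719×10¹⁶ J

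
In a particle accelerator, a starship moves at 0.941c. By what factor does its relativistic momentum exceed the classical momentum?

p_rel = γmv, p_class = mv
Ratio = γ = 1/√(1 - 0.941²)
= 1/√(0.114519) = 2.955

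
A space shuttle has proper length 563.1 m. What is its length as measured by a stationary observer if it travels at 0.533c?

Proper length L₀ = 563.1 m
γ = 1/√(1 - 0.533²) = 1.182
L = L₀/γ = 563.1/1.182 = 476.4 m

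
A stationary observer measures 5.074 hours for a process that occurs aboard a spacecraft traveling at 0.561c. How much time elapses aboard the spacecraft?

Dilated time Δt = 5.074 hours
γ = 1/√(1 - 0.561²) = 1.208
Δt₀ = Δt/γ = 5.074/1.208 = 4.200 hours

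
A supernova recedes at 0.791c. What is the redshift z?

β = 0.791
(1+β)/(1-β) = 1.791/0.209 = 8.569
√(8.569) = 2.927
z = 2.927 - 1 = 1.927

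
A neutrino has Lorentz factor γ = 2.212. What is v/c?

From γ = 1/√(1 - v²/c²):
1/γ² = 1/2.212² = 0.2044
v²/c² = 1 - 0.2044 = 0.7956
v/c = √(0.7956) = 0.8920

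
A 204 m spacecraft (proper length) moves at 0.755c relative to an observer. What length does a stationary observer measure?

Proper length L₀ = 204 m
γ = 1/√(1 - 0.755²) = 1.525
L = L₀/γ = 204/1.525 = 133.8 m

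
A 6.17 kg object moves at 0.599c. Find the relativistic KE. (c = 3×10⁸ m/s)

γ = 1/√(1 - 0.599²) = 1.2488
γ - 1 = 0.2488
KE = (γ-1)mc² = 0.2488 × 6.17 × (3×10⁸)² = 1.382×10¹⁷ J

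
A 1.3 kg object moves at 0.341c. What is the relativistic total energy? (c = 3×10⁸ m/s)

γ = 1/√(1 - 0.341²) = 1.064
mc² = 1.3 × (3×10⁸)² = 1.170×10¹⁷ J
E = γmc² = 1.064 × 1.170×10¹⁷ = 1.245×10¹⁷ J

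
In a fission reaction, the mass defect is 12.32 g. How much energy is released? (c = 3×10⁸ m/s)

Convert mass defect: Δm = 12.32 g = 0.01232 kg
E = Δm·c² = 0.01232 × (3×10⁸)²
= 0.01232 × 9×10¹⁶ = 1.109×10¹⁵ J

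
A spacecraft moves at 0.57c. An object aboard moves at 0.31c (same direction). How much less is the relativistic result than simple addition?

Classical: u' + v = 0.31 + 0.57 = 0.88c
Relativistic: u = (0.31 + 0.57)/(1 + 0.1767) = 0.88/1.1767 = 0.7479c
Difference: 0.88 - 0.7479 = 0.1321c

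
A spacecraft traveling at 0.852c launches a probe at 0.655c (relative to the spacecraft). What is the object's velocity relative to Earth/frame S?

u = (u' + v)/(1 + u'v/c²)
Numerator: 0.655 + 0.852 = 1.507
Denominator: 1 + 0.55806 = 1.55806
u = 1.507/1.55806 = 0.9672c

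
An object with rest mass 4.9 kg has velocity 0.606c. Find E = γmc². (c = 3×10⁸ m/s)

γ = 1/√(1 - 0.606²) = 1.2571
mc² = 4.9 × (3×10⁸)² = 4.410×10¹⁷ J
E = γmc² = 1.2571 × 4.410×10¹⁷ = 5.544×10¹⁷ J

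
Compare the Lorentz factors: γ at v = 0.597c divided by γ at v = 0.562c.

γ₁ = 1/√(1 - 0.597²) = 1.247
γ₂ = 1/√(1 - 0.562²) = 1.209
γ₁/γ₂ = 1.247/1.209 = 1.031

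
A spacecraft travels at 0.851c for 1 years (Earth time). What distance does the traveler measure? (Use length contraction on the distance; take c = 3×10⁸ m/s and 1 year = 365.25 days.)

Earth distance: d = v × t = 0.851c × 1 yr = 8.0567×10¹⁵ m
γ = 1.9042
d' = d/γ = 8.0567×10¹⁵/1.9042 = 4.231×10¹⁵ m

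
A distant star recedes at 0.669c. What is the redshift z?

β = 0.669
(1+β)/(1-β) = 1.669/0.331 = 5.0423
√(5.0423) = 2.246
z = 2.246 - 1 = 1.246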